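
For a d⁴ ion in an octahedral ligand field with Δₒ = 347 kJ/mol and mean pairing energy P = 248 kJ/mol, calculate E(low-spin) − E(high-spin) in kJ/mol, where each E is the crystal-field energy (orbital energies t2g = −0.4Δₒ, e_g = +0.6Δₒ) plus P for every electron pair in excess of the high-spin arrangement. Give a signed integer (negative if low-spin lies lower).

-99

In the high-spin limit (t2g^3 e_g^1) the orbital term is -0.6Δₒ = -208 kJ/mol, with no excess pairing.
Low-spin: t2g^4 e_g^0, orbital CFSE = -1.6Δₒ = -555 kJ/mol; plus 1 excess pair × P = +248 kJ/mol; total -307 kJ/mol.
E(LS) − E(HS) = -307 − (-208) = -99 kJ/mol.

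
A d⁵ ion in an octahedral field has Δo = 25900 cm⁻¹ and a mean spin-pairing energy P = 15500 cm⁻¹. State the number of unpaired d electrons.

Here Δo > P (25900 > 15500), so the low-spin state is favoured.
Filling d⁵ accordingly: t₂g⁵ eg⁰.
Unpaired electrons: 1.

1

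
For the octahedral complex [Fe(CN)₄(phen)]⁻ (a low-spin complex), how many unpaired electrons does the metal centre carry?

Ligand charges: 4×(-1) from CN⁻ and 1×(+0) from phen sum to -4; with overall charge -1, Fe is +3.
Fe³⁺: group 8, so d-count = 8 − 3 = 5.
Configuration: t₂g⁵ eg⁰, giving 1 unpaired electron.

1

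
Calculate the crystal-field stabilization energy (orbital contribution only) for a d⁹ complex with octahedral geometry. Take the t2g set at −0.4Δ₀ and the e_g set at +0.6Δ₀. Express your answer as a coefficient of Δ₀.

Configuration: t2g^6 e_g^3.
CFSE = 6(-0.4Δ₀) + 3(0.6Δ₀) = -2.4Δ₀ + 1.8Δ₀ = -0.6Δ₀.

-0.6 Δ₀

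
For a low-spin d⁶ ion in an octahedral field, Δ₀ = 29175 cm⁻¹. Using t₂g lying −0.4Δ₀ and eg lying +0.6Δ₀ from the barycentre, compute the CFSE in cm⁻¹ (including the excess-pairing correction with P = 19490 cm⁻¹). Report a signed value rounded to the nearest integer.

-31040

The d⁶ electrons fill as t₂g⁶ eg⁰.
The orbital stabilization is -2.4Δ₀ = -2.4 × 29175 = -70020 cm⁻¹.
High-spin d⁶ would be t₂g⁴ eg² with 1 pair; low-spin has 3, so 2 excess pairs cost +2P = +38980 cm⁻¹.
Combining: -70020 + 38980 = -31040 cm⁻¹.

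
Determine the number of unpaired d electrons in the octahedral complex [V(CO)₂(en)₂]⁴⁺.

1

Ligand charges: 2×(+0) from CO and 2×(+0) from en sum to +0; with overall charge +4, V is +4.
V is in group 5, so V⁴⁺ is d¹ (5 − 4 = 1).
Configuration: t₂g¹ eg⁰, giving 1 unpaired electron.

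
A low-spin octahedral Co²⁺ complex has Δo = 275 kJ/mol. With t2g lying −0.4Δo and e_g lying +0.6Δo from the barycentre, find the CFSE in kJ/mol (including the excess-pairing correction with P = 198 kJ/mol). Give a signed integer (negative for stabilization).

-297

Co²⁺: group 9, so d-count = 9 − 2 = 7.
The d⁷ electrons fill as t2g^6 e_g^1.
CFSE(orbital) = 6×(-0.4Δo) + 1×(0.6Δo) = -1.8Δo; with Δo = 275 kJ/mol that is -495 kJ/mol.
Relative to high-spin t2g^5 e_g^2 (2 paired), the low-spin configuration has 1 additional pair, contributing +1 × 198 = +198 kJ/mol.
Combining: -495 + 198 = -297 kJ/mol.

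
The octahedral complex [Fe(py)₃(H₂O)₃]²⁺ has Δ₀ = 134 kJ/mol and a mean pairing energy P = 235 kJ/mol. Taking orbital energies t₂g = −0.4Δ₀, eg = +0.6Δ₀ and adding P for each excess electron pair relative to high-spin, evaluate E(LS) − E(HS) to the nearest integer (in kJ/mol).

Ligand charges: 3×(+0) from py and 3×(+0) from H₂O sum to +0; with overall charge +2, Fe is +2.
Fe sits in group 8; removing 2 electrons leaves Fe²⁺ with 8 − 2 = 6 d electrons.
High-spin: t₂g⁴ eg², CFSE = -0.4Δ₀ = -54 kJ/mol.
Low-spin t₂g⁶ eg⁰ gives -2.4Δ₀ = -322 kJ/mol, but forming 2 extra pairs costs 2P = 470 kJ/mol, so E(LS) = -322 + 470 = 148 kJ/mol.
The difference is 148 − (-54) = 202 kJ/mol, so high-spin lies lower.

202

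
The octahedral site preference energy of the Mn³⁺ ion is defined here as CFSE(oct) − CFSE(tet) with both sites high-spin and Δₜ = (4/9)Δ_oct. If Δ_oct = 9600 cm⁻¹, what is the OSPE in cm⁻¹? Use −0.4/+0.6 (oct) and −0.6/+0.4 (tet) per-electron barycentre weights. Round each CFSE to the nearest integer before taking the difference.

-4053

Mn sits in group 7; removing 3 electrons leaves Mn³⁺ with 7 − 3 = 4 d electrons.
In an octahedral site d⁴ (HS) is t2g^3 e_g^1, giving CFSE(oct) = -0.6Δ_oct = -5760 cm⁻¹.
In a tetrahedral site the filling is e^2 t2^2: CFSE(tet) = -0.4Δₜ = -0.4 × (4/9)(9600) = -1707 cm⁻¹.
Subtracting, OSPE = -5760 − (-1707) = -4053 cm⁻¹.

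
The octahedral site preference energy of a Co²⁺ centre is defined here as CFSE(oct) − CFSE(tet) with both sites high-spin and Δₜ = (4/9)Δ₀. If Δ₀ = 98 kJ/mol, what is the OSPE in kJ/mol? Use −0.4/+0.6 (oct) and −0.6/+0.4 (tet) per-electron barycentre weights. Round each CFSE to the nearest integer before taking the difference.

Co is in group 9, so Co²⁺ is d⁷ (9 − 2 = 7).
Octahedral (high-spin): t2g^5 e_g^2, CFSE = 5(−0.4) + 2(+0.6) = -0.8Δ₀ = -0.8 × 98 = -78 kJ/mol.
Tetrahedral: e^4 t2^3, CFSE = 4(−0.6) + 3(+0.4) = -1.2Δₜ = -1.2 × (4/9) × 98 = -52 kJ/mol.
OSPE = CFSE(oct) − CFSE(tet) = -78 − (-52) = -26 kJ/mol.

-26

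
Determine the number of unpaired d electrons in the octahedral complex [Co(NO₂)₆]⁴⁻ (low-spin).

Each NO₂⁻ contributes -1; 6 × (-1) = -6. With overall charge -4, Co is in the +2 oxidation state.
Co sits in group 9; removing 2 electrons leaves Co²⁺ with 9 − 2 = 7 d electrons.
Configuration: t₂g⁶ eg¹, giving 1 unpaired electron.

1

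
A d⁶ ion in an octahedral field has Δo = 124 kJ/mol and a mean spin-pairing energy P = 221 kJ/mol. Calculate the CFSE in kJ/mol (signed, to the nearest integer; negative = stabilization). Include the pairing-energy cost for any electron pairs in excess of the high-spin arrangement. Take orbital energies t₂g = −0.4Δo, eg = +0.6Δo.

Since Δo = 124 kJ/mol < P = 221 kJ/mol, the complex adopts the high-spin configuration.
That gives t₂g⁴ eg².
Orbital CFSE = -0.4Δo = -0.4 × 124 = -50 kJ/mol.
High-spin has no excess pairs, so no pairing correction applies.

-50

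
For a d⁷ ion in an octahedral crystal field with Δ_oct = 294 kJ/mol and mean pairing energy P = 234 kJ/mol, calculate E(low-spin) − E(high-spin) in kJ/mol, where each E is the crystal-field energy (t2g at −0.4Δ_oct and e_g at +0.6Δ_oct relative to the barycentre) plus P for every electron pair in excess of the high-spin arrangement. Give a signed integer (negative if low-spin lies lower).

-60

High-spin d⁷ fills as t2g^5 e_g^2 with CFSE 5(−0.4) + 2(+0.6) = -0.8Δ_oct = -235 kJ/mol.
Low-spin: t2g^6 e_g^1, orbital CFSE = -1.8Δ_oct = -529 kJ/mol; plus 1 excess pair × P = +234 kJ/mol; total -295 kJ/mol.
E(LS) − E(HS) = -295 − (-235) = -60 kJ/mol.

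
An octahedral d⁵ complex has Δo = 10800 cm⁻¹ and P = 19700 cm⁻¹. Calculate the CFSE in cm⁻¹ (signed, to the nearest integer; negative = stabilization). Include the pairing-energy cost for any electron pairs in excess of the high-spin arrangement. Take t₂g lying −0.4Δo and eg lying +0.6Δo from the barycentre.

Since Δo = 10800 cm⁻¹ < P = 19700 cm⁻¹, the complex adopts the high-spin configuration.
That gives t₂g³ eg².
Orbital CFSE = 0.0Δo = 0.0 × 10800 = 0 cm⁻¹.
High-spin has no excess pairs, so no pairing correction applies.

0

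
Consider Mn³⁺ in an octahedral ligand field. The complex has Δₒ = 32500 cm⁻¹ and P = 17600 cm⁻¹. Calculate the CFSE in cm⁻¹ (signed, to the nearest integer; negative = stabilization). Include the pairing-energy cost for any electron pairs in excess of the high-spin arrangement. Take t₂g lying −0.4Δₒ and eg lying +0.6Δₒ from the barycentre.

-34400

Mn sits in group 7; removing 3 electrons leaves Mn³⁺ with 7 − 3 = 4 d electrons.
Δₒ > P, so pairing is preferred: the ground state is low-spin.
Configuration: t₂g⁴ eg⁰.
Orbital CFSE = -1.6Δₒ = -1.6 × 32500 = -52000 cm⁻¹.
Excess pairs vs high-spin: 1 − 0 = 1; pairing cost = +17600 cm⁻¹.
Net CFSE = -52000 + 17600 = -34400 cm⁻¹.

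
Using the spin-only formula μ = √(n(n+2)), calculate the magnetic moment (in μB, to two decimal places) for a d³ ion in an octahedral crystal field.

Configuration: t₂g³ eg⁰ → 3 unpaired electrons.
μ(spin-only) = √[3(3+2)] = √15 ≈ 3.87 μB.

3.87 μB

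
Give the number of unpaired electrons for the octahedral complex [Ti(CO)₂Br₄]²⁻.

2

Ligand charges: 2×(+0) from CO and 4×(-1) from Br⁻ sum to -4; with overall charge -2, Ti is +2.
Ti²⁺: group 4, so d-count = 4 − 2 = 2.
Configuration: t2g^2 e_g^0, giving 2 unpaired electrons.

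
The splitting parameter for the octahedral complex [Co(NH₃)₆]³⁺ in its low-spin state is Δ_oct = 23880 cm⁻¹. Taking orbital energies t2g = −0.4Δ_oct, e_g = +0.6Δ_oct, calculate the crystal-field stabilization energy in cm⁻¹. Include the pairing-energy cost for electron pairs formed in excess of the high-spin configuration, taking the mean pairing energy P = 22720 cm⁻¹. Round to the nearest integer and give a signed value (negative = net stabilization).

-11872

NH₃ is neutral, so the +3 overall charge sits on Co: oxidation state +3.
Co³⁺: group 9, so d-count = 9 − 3 = 6.
Electron filling gives t2g^6 e_g^0.
CFSE(orbital) = 6×(-0.4Δ_oct) + 0×(0.6Δ_oct) = -2.4Δ_oct; with Δ_oct = 23880 cm⁻¹ that is -57312 cm⁻¹.
High-spin d⁶ would be t2g^4 e_g^2 with 1 pair; low-spin has 3, so 2 excess pairs cost +2P = +45440 cm⁻¹.
Combining: -57312 + 45440 = -11872 cm⁻¹.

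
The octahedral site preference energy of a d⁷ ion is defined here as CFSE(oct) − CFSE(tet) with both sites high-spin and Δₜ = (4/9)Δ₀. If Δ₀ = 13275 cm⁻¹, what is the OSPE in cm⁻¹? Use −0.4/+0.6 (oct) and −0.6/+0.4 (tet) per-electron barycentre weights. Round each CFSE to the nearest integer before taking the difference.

In an octahedral site d⁷ (HS) is t₂g⁵ eg², giving CFSE(oct) = -0.8Δ₀ = -10620 cm⁻¹.
In a tetrahedral site the filling is e⁴ t₂³: CFSE(tet) = -1.2Δₜ = -1.2 × (4/9)(13275) = -7080 cm⁻¹.
OSPE = CFSE(oct) − CFSE(tet) = -10620 − (-7080) = -3540 cm⁻¹.

-3540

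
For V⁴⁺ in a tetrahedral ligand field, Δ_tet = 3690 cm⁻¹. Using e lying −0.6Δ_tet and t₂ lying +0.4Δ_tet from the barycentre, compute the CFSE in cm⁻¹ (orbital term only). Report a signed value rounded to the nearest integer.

V is in group 5, so V⁴⁺ is d¹ (5 − 4 = 1).
Tetrahedral splitting is small, so the complex is high-spin.
Electron filling gives e¹ t₂⁰.
Orbital CFSE = 1(-0.6) + 0(0.4) = -0.6Δ_tet = -0.6 × 3690 = -2214 cm⁻¹.

-2214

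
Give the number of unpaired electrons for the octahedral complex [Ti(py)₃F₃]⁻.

2

Ligand charges: 3×(+0) from py and 3×(-1) from F⁻ sum to -3; with overall charge -1, Ti is +2.
Ti is in group 4, so Ti²⁺ is d² (4 − 2 = 2).
Configuration: t2g^2 e_g^0, giving 2 unpaired electrons.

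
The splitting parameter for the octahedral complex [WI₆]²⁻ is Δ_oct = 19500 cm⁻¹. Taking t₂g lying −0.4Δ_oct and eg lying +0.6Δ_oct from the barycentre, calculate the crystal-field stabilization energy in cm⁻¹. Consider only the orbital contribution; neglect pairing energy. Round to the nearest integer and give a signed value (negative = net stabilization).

Each I⁻ contributes -1; 6 × (-1) = -6. With overall charge -2, W is in the +4 oxidation state.
W sits in group 6; removing 4 electrons leaves W⁴⁺ with 6 − 4 = 2 d electrons.
For octahedral d² the high- and low-spin configurations coincide.
Configuration: t₂g² eg⁰.
CFSE(orbital) = 2×(-0.4Δ_oct) + 0×(0.6Δ_oct) = -0.8Δ_oct; with Δ_oct = 19500 cm⁻¹ that is -15600 cm⁻¹.

-15600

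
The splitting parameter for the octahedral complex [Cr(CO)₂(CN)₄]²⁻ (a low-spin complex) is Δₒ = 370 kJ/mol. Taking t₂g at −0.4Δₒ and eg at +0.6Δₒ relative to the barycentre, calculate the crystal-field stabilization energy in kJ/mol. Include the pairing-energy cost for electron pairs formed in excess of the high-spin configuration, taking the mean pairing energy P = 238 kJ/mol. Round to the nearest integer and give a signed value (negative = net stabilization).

-354

Ligand charges: 2×(+0) from CO and 4×(-1) from CN⁻ sum to -4; with overall charge -2, Cr is +2.
Cr is in group 6, so Cr²⁺ is d⁴ (6 − 2 = 4).
The d⁴ electrons fill as t₂g⁴ eg⁰.
CFSE(orbital) = 4×(-0.4Δₒ) + 0×(0.6Δₒ) = -1.6Δₒ; with Δₒ = 370 kJ/mol that is -592 kJ/mol.
Relative to high-spin t₂g³ eg¹ (0 paired), the low-spin configuration has 1 additional pair, contributing +1 × 238 = +238 kJ/mol.
Combining: -592 + 238 = -354 kJ/mol.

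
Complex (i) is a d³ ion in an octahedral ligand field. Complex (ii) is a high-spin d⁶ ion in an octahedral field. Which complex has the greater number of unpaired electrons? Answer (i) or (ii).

(ii)

(i): t₂g³ eg⁰ → 3 unpaired.
(ii): t₂g⁴ eg² → 4 unpaired.
So (ii) has more unpaired electrons.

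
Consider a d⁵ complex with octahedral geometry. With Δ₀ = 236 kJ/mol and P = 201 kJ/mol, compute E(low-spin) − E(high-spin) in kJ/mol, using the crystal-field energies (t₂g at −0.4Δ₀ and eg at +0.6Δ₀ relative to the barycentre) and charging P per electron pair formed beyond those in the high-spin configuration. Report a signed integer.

High-spin: t₂g³ eg², CFSE = 0.0Δ₀ = 0 kJ/mol.
For low-spin the configuration is t₂g⁵ eg⁰: orbital energy -2.0 × 236 = -472 kJ/mol, and 2 additional pairs relative to high-spin add 402 kJ/mol, giving -70 kJ/mol.
E(LS) − E(HS) = -70 − (0) = -70 kJ/mol.

-70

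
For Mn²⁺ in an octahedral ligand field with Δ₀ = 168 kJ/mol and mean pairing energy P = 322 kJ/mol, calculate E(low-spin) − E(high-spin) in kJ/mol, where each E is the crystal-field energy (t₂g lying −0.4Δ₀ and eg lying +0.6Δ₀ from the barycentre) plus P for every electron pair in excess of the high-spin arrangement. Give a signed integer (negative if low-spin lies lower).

308

Mn is in group 7, so Mn²⁺ is d⁵ (7 − 2 = 5).
In the high-spin limit (t₂g³ eg²) the orbital term is 0.0Δ₀ = 0 kJ/mol, with no excess pairing.
Low-spin t₂g⁵ eg⁰ gives -2.0Δ₀ = -336 kJ/mol, but forming 2 extra pairs costs 2P = 644 kJ/mol, so E(LS) = -336 + 644 = 308 kJ/mol.
The difference is 308 − (0) = 308 kJ/mol, so high-spin lies lower.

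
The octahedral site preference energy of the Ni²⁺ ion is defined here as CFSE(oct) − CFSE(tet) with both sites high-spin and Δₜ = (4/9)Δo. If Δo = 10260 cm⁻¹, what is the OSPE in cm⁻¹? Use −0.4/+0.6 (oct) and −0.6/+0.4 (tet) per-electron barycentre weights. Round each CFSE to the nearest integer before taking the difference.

Ni sits in group 10; removing 2 electrons leaves Ni²⁺ with 10 − 2 = 8 d electrons.
Octahedral (high-spin): t₂g⁶ eg², CFSE = 6(−0.4) + 2(+0.6) = -1.2Δo = -1.2 × 10260 = -12312 cm⁻¹.
Tetrahedral: e⁴ t₂⁴, CFSE = 4(−0.6) + 4(+0.4) = -0.8Δₜ = -0.8 × (4/9) × 10260 = -3648 cm⁻¹.
OSPE = -12312 − (-3648) = -8664 cm⁻¹.

-8664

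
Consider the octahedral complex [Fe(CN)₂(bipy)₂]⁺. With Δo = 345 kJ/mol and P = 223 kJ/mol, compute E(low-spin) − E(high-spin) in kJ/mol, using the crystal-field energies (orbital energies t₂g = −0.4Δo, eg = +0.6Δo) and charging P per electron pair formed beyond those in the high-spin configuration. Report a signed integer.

Ligand charges: 2×(-1) from CN⁻ and 2×(+0) from bipy sum to -2; with overall charge +1, Fe is +3.
Group 8 minus oxidation state +3 gives a d⁵ configuration for Fe³⁺.
High-spin: t₂g³ eg², CFSE = 0.0Δo = 0 kJ/mol.
Low-spin: t₂g⁵ eg⁰, orbital CFSE = -2.0Δo = -690 kJ/mol; plus 2 excess pairs × P = +446 kJ/mol; total -244 kJ/mol.
E(LS) − E(HS) = -244 − (0) = -244 kJ/mol.

-244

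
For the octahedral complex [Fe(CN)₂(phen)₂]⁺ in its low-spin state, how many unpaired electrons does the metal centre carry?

Ligand charges: 2×(-1) from CN⁻ and 2×(+0) from phen sum to -2; with overall charge +1, Fe is +3.
Fe sits in group 8; removing 3 electrons leaves Fe³⁺ with 8 − 3 = 5 d electrons.
Configuration: t2g^5 e_g^0, giving 1 unpaired electron.

1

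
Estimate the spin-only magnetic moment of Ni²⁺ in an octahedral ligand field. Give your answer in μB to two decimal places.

2.83 μB

Ni²⁺: group 10, so d-count = 10 − 2 = 8.
Configuration: t2g^6 e_g^2 → 2 unpaired electrons.
μ(spin-only) = √[2(2+2)] = √8 ≈ 2.83 μB.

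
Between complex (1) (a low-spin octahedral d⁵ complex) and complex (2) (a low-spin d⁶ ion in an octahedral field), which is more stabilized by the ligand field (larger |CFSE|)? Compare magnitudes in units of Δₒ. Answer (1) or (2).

(1): t₂g⁵ eg⁰, CFSE = -2.0Δₒ.
(2): t₂g⁶ eg⁰, CFSE = -2.4Δₒ.
So (2) has the larger |CFSE|.

(2)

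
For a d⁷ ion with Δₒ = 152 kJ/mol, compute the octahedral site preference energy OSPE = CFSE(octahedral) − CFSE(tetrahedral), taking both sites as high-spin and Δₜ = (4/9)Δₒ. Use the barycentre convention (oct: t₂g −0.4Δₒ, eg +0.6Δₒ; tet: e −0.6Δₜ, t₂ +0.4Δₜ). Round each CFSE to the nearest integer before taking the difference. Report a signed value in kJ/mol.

-41

In an octahedral site d⁷ (HS) is t₂g⁵ eg², giving CFSE(oct) = -0.8Δₒ = -122 kJ/mol.
Tetrahedral: e⁴ t₂³, CFSE = 4(−0.6) + 3(+0.4) = -1.2Δₜ = -1.2 × (4/9) × 152 = -81 kJ/mol.
OSPE = -122 − (-81) = -41 kJ/mol.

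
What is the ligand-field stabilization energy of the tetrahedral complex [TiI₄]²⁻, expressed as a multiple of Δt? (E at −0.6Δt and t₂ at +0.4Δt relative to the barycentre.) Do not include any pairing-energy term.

Each I⁻ contributes -1; 4 × (-1) = -4. With overall charge -2, Ti is in the +2 oxidation state.
Ti²⁺: group 4, so d-count = 4 − 2 = 2.
Tetrahedral splitting is small, so the complex is high-spin.
Configuration: e² t₂⁰.
CFSE = 2(-0.6Δt) + 0(0.4Δt) = -1.2Δt + 0.0Δt = -1.2Δt.

-1.2 Δt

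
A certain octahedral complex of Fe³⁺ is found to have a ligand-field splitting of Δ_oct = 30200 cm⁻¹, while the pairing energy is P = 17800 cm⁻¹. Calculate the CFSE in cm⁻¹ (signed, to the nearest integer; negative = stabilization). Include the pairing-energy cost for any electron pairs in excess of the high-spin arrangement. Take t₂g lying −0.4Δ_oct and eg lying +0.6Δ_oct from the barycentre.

-24800

Fe is in group 8, so Fe³⁺ is d⁵ (8 − 3 = 5).
Δ_oct > P, so pairing is preferred: the ground state is low-spin.
Configuration: t₂g⁵ eg⁰.
Orbital CFSE = -2.0Δ_oct = -2.0 × 30200 = -60400 cm⁻¹.
Excess pairs vs high-spin: 2 − 0 = 2; pairing cost = +35600 cm⁻¹.
Net CFSE = -60400 + 35600 = -24800 cm⁻¹.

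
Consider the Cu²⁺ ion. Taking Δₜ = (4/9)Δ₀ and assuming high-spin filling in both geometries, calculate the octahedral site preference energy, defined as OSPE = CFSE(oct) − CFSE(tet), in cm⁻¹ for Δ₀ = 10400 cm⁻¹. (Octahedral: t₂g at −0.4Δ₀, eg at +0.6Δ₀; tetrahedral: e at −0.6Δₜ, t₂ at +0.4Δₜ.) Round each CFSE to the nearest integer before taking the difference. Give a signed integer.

Cu²⁺: group 11, so d-count = 11 − 2 = 9.
Octahedral high-spin t₂g⁶ eg³: CFSE = -0.6 × 10400 = -6240 cm⁻¹.
Tetrahedral: e⁴ t₂⁵, CFSE = 4(−0.6) + 5(+0.4) = -0.4Δₜ = -0.4 × (4/9) × 10400 = -1849 cm⁻¹.
OSPE = -6240 − (-1849) = -4391 cm⁻¹.

-4391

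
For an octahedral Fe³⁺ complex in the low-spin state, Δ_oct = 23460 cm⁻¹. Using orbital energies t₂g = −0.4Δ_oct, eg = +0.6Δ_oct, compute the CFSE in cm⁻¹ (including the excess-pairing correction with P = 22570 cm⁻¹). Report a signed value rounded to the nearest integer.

Fe³⁺: group 8, so d-count = 8 − 3 = 5.
The d⁵ electrons fill as t₂g⁵ eg⁰.
CFSE(orbital) = 5×(-0.4Δ_oct) + 0×(0.6Δ_oct) = -2.0Δ_oct; with Δ_oct = 23460 cm⁻¹ that is -46920 cm⁻¹.
Relative to high-spin t₂g³ eg² (0 paired), the low-spin configuration has 2 additional pairs, contributing +2 × 22570 = +45140 cm⁻¹.
Net CFSE = -46920 + 45140 = -1780 cm⁻¹.

-1780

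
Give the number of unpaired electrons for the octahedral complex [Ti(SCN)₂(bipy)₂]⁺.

1

Ligand charges: 2×(-1) from SCN⁻ and 2×(+0) from bipy sum to -2; with overall charge +1, Ti is +3.
Ti³⁺: group 4, so d-count = 4 − 3 = 1.
Configuration: t₂g¹ eg⁰, giving 1 unpaired electron.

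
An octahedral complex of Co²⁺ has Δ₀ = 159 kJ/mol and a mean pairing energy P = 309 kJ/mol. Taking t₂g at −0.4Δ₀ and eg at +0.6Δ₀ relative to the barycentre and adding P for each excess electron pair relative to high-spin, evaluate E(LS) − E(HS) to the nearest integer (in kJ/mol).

150

Co is in group 9, so Co²⁺ is d⁷ (9 − 2 = 7).
High-spin: t₂g⁵ eg², CFSE = -0.8Δ₀ = -127 kJ/mol.
Low-spin t₂g⁶ eg¹ gives -1.8Δ₀ = -286 kJ/mol, but forming 1 extra pair costs 1P = 309 kJ/mol, so E(LS) = -286 + 309 = 23 kJ/mol.
E(LS) − E(HS) = 23 − (-127) = 150 kJ/mol.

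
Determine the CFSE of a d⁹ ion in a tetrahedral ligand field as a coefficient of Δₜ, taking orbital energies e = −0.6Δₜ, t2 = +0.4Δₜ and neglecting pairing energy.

With tetrahedral geometry the complex is necessarily high-spin.
Configuration: e^4 t2^5.
CFSE = 4(-0.6Δₜ) + 5(0.4Δₜ) = -2.4Δₜ + 2.0Δₜ = -0.4Δₜ.

-0.4 Δₜ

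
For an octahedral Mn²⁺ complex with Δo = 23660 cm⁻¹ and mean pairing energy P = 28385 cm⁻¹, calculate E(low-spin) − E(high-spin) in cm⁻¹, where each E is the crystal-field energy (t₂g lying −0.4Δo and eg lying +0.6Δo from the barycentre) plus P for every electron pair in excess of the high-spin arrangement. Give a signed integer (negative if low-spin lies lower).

Group 7 minus oxidation state +2 gives a d⁵ configuration for Mn²⁺.
In the high-spin limit (t₂g³ eg²) the orbital term is 0.0Δo = 0 cm⁻¹, with no excess pairing.
For low-spin the configuration is t₂g⁵ eg⁰: orbital energy -2.0 × 23660 = -47320 cm⁻¹, and 2 additional pairs relative to high-spin add 56770 cm⁻¹, giving 9450 cm⁻¹.
E(LS) − E(HS) = 9450 − (0) = 9450 cm⁻¹.

9450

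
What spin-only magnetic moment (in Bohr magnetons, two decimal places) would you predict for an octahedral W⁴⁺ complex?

W⁴⁺: group 6, so d-count = 6 − 4 = 2.
Configuration: t₂g² eg⁰ → 2 unpaired electrons.
μ(spin-only) = √[2(2+2)] = √8 ≈ 2.83 Bohr magnetons.

2.83 Bohr magnetons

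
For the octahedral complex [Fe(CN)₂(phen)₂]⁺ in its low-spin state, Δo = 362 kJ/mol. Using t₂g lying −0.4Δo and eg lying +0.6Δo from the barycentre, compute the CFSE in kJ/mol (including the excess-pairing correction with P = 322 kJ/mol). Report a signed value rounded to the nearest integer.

Ligand charges: 2×(-1) from CN⁻ and 2×(+0) from phen sum to -2; with overall charge +1, Fe is +3.
Group 8 minus oxidation state +3 gives a d⁵ configuration for Fe³⁺.
The d⁵ electrons fill as t₂g⁵ eg⁰.
The orbital stabilization is -2.0Δo = -2.0 × 362 = -724 kJ/mol.
Relative to high-spin t₂g³ eg² (0 paired), the low-spin configuration has 2 additional pairs, contributing +2 × 322 = +644 kJ/mol.
Overall CFSE = -724 + 644 = -80 kJ/mol.

-80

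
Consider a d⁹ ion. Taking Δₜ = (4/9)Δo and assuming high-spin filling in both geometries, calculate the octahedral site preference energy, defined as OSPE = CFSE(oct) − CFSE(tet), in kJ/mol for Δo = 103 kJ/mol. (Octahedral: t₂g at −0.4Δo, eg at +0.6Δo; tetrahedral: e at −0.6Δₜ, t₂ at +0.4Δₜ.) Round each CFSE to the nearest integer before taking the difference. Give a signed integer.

-44

Octahedral (high-spin): t₂g⁶ eg³, CFSE = 6(−0.4) + 3(+0.6) = -0.6Δo = -0.6 × 103 = -62 kJ/mol.
Tetrahedral e⁴ t₂⁵ gives -0.4Δₜ = -0.4 × (4/9) × 103 = -18 kJ/mol.
OSPE = CFSE(oct) − CFSE(tet) = -62 − (-18) = -44 kJ/mol.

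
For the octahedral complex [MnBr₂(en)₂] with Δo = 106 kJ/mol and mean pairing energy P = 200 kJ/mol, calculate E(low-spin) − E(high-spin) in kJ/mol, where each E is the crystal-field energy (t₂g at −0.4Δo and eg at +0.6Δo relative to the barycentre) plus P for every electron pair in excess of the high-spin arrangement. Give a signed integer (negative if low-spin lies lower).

Ligand charges: 2×(-1) from Br⁻ and 2×(+0) from en sum to -2; with overall charge +0, Mn is +2.
Group 7 minus oxidation state +2 gives a d⁵ configuration for Mn²⁺.
High-spin d⁵ fills as t₂g³ eg² with CFSE 3(−0.4) + 2(+0.6) = 0.0Δo = 0 kJ/mol.
Low-spin t₂g⁵ eg⁰ gives -2.0Δo = -212 kJ/mol, but forming 2 extra pairs costs 2P = 400 kJ/mol, so E(LS) = -212 + 400 = 188 kJ/mol.
E(LS) − E(HS) = 188 − (0) = 188 kJ/mol.

188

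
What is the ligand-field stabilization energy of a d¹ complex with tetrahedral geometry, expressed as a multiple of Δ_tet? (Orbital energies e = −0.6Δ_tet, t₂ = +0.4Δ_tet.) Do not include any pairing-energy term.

With tetrahedral geometry the complex is necessarily high-spin.
Configuration: e¹ t₂⁰.
CFSE = 1(-0.6Δ_tet) + 0(0.4Δ_tet) = -0.6Δ_tet + 0.0Δ_tet = -0.6Δ_tet.

-0.6 Δ_tet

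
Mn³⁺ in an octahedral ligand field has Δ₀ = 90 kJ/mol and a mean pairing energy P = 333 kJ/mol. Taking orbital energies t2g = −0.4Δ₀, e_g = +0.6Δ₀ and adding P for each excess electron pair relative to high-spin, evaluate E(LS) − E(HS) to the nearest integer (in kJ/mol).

243

Mn³⁺: group 7, so d-count = 7 − 3 = 4.
In the high-spin limit (t2g^3 e_g^1) the orbital term is -0.6Δ₀ = -54 kJ/mol, with no excess pairing.
Low-spin t2g^4 e_g^0 gives -1.6Δ₀ = -144 kJ/mol, but forming 1 extra pair costs 1P = 333 kJ/mol, so E(LS) = -144 + 333 = 189 kJ/mol.
Thus E(LS) − E(HS) = 243 kJ/mol.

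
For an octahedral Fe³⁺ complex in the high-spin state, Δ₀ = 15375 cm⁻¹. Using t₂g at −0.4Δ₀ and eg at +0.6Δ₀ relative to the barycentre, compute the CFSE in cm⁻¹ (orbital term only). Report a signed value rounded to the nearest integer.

0

Fe³⁺: group 8, so d-count = 8 − 3 = 5.
The d⁵ electrons fill as t₂g³ eg².
CFSE(orbital) = 3×(-0.4Δ₀) + 2×(0.6Δ₀) = 0.0Δ₀; with Δ₀ = 15375 cm⁻¹ that is 0 cm⁻¹.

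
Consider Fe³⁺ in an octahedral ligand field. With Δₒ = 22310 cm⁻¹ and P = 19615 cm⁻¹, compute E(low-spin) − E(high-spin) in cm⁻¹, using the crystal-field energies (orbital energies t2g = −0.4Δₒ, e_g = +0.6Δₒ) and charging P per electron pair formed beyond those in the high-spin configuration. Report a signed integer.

Fe is in group 8, so Fe³⁺ is d⁵ (8 − 3 = 5).
In the high-spin limit (t2g^3 e_g^2) the orbital term is 0.0Δₒ = 0 cm⁻¹, with no excess pairing.
Low-spin t2g^5 e_g^0 gives -2.0Δₒ = -44620 cm⁻¹, but forming 2 extra pairs costs 2P = 39230 cm⁻¹, so E(LS) = -44620 + 39230 = -5390 cm⁻¹.
Thus E(LS) − E(HS) = -5390 cm⁻¹.

-5390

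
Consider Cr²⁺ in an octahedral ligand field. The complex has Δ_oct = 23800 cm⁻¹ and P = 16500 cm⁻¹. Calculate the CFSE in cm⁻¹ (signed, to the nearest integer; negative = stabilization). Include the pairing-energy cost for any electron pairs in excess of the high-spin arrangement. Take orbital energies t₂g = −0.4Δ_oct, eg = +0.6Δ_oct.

Group 6 minus oxidation state +2 gives a d⁴ configuration for Cr²⁺.
With Δ_oct > P the complex is low-spin.
That gives t₂g⁴ eg⁰.
Orbital CFSE = -1.6Δ_oct = -1.6 × 23800 = -38080 cm⁻¹.
Excess pairs vs high-spin: 1 − 0 = 1; pairing cost = +16500 cm⁻¹.
Net CFSE = -38080 + 16500 = -21580 cm⁻¹.

-21580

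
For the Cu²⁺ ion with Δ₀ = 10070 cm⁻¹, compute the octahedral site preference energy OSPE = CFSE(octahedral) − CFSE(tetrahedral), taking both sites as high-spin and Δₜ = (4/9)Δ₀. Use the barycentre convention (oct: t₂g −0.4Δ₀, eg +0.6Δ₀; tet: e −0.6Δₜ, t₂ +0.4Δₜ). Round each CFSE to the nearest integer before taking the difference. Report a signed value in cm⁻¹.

-4252

Cu is in group 11, so Cu²⁺ is d⁹ (11 − 2 = 9).
Octahedral high-spin t2g^6 e_g^3: CFSE = -0.6 × 10070 = -6042 cm⁻¹.
Tetrahedral: e^4 t2^5, CFSE = 4(−0.6) + 5(+0.4) = -0.4Δₜ = -0.4 × (4/9) × 10070 = -1790 cm⁻¹.
OSPE = -6042 − (-1790) = -4252 cm⁻¹.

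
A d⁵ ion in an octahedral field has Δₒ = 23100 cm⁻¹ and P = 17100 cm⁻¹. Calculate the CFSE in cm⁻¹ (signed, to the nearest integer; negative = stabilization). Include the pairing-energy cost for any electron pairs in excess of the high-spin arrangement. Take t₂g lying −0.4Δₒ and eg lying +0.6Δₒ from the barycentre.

-12000

With Δₒ > P the complex is low-spin.
That gives t₂g⁵ eg⁰.
Orbital CFSE = -2.0Δₒ = -2.0 × 23100 = -46200 cm⁻¹.
Excess pairs vs high-spin: 2 − 0 = 2; pairing cost = +34200 cm⁻¹.
Net CFSE = -46200 + 34200 = -12000 cm⁻¹.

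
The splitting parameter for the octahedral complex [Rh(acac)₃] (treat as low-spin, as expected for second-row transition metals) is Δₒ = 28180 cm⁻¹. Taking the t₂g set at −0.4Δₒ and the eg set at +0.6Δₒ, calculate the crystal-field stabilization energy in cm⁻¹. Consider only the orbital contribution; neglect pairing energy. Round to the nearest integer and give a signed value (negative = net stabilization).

Each acac⁻ contributes -1; 3 × (-1) = -3. With overall charge +0, Rh is in the +3 oxidation state.
Rh sits in group 9; removing 3 electrons leaves Rh³⁺ with 9 − 3 = 6 d electrons.
Configuration: t₂g⁶ eg⁰.
The orbital stabilization is -2.4Δₒ = -2.4 × 28180 = -67632 cm⁻¹.

-67632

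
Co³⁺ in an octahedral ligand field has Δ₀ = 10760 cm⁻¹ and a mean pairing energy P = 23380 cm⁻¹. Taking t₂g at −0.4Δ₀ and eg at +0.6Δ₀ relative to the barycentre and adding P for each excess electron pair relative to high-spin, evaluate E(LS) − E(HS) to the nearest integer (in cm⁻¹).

Group 9 minus oxidation state +3 gives a d⁶ configuration for Co³⁺.
In the high-spin limit (t₂g⁴ eg²) the orbital term is -0.4Δ₀ = -4304 cm⁻¹, with no excess pairing.
Low-spin: t₂g⁶ eg⁰, orbital CFSE = -2.4Δ₀ = -25824 cm⁻¹; plus 2 excess pairs × P = +46760 cm⁻¹; total 20936 cm⁻¹.
E(LS) − E(HS) = 20936 − (-4304) = 25240 cm⁻¹.

25240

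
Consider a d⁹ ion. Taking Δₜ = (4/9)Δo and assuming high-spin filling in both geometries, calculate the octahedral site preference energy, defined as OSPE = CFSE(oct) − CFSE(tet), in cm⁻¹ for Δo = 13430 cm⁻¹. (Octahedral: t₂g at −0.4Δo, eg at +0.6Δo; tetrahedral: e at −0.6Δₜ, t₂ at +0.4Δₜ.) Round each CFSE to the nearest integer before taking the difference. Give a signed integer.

Octahedral high-spin t₂g⁶ eg³: CFSE = -0.6 × 13430 = -8058 cm⁻¹.
In a tetrahedral site the filling is e⁴ t₂⁵: CFSE(tet) = -0.4Δₜ = -0.4 × (4/9)(13430) = -2388 cm⁻¹.
Subtracting, OSPE = -8058 − (-2388) = -5670 cm⁻¹.

-5670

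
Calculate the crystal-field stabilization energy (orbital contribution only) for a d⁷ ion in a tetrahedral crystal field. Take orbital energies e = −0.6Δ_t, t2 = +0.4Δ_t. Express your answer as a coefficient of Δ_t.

-1.2 Δ_t

With tetrahedral geometry the complex is necessarily high-spin.
Configuration: e^4 t2^3.
CFSE = 4(-0.6Δ_t) + 3(0.4Δ_t) = -2.4Δ_t + 1.2Δ_t = -1.2Δ_t.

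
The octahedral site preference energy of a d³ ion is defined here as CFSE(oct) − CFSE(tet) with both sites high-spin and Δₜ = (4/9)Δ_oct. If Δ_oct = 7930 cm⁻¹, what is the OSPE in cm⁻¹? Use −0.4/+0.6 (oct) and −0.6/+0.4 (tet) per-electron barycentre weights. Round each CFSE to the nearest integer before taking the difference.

-6696

Octahedral high-spin t₂g³ eg⁰: CFSE = -1.2 × 7930 = -9516 cm⁻¹.
Tetrahedral: e² t₂¹, CFSE = 2(−0.6) + 1(+0.4) = -0.8Δₜ = -0.8 × (4/9) × 7930 = -2820 cm⁻¹.
OSPE = CFSE(oct) − CFSE(tet) = -9516 − (-2820) = -6696 cm⁻¹.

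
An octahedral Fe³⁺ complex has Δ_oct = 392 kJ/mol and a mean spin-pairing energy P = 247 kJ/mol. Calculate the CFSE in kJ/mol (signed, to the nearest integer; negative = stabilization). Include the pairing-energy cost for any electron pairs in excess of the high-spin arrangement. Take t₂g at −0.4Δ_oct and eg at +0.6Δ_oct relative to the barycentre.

Fe sits in group 8; removing 3 electrons leaves Fe³⁺ with 8 − 3 = 5 d electrons.
Since Δ_oct = 392 kJ/mol > P = 247 kJ/mol, the complex adopts the low-spin configuration.
Filling d⁵ accordingly: t₂g⁵ eg⁰.
Orbital CFSE = -2.0Δ_oct = -2.0 × 392 = -784 kJ/mol.
Excess pairs vs high-spin: 2 − 0 = 2; pairing cost = +494 kJ/mol.
Net CFSE = -784 + 494 = -290 kJ/mol.

-290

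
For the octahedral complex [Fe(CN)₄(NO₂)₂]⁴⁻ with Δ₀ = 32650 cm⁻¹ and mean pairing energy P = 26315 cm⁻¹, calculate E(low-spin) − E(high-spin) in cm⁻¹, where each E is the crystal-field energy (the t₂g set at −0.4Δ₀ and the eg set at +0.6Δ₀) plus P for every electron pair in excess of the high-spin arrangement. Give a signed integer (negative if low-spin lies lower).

Ligand charges: 4×(-1) from CN⁻ and 2×(-1) from NO₂⁻ sum to -6; with overall charge -4, Fe is +2.
Fe is in group 8, so Fe²⁺ is d⁶ (8 − 2 = 6).
In the high-spin limit (t₂g⁴ eg²) the orbital term is -0.4Δ₀ = -13060 cm⁻¹, with no excess pairing.
Low-spin: t₂g⁶ eg⁰, orbital CFSE = -2.4Δ₀ = -78360 cm⁻¹; plus 2 excess pairs × P = +52630 cm⁻¹; total -25730 cm⁻¹.
E(LS) − E(HS) = -25730 − (-13060) = -12670 cm⁻¹.

-12670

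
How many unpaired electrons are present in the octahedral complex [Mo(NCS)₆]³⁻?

Each NCS⁻ contributes -1; 6 × (-1) = -6. With overall charge -3, Mo is in the +3 oxidation state.
Mo³⁺: group 6, so d-count = 6 − 3 = 3.
For octahedral d³ the high- and low-spin configurations coincide.
Configuration: t₂g³ eg⁰, giving 3 unpaired electrons.

3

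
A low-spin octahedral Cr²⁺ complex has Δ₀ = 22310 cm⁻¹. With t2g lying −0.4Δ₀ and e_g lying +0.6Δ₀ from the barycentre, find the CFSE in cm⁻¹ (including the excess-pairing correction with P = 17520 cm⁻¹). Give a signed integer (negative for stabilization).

Cr²⁺: group 6, so d-count = 6 − 2 = 4.
Electron filling gives t2g^4 e_g^0.
Orbital CFSE = 4(-0.4) + 0(0.6) = -1.6Δ₀ = -1.6 × 22310 = -35696 cm⁻¹.
Pairing penalty: 1 pair vs 0 in the high-spin reference → 1 extra × P = 17520 cm⁻¹.
Combining: -35696 + 17520 = -18176 cm⁻¹.

-18176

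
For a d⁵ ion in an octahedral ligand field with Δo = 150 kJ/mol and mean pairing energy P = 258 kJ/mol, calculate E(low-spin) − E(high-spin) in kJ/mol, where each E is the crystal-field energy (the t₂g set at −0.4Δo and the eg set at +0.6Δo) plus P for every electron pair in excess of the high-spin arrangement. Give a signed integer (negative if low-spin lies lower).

216

High-spin d⁵ fills as t₂g³ eg² with CFSE 3(−0.4) + 2(+0.6) = 0.0Δo = 0 kJ/mol.
For low-spin the configuration is t₂g⁵ eg⁰: orbital energy -2.0 × 150 = -300 kJ/mol, and 2 additional pairs relative to high-spin add 516 kJ/mol, giving 216 kJ/mol.
Thus E(LS) − E(HS) = 216 kJ/mol.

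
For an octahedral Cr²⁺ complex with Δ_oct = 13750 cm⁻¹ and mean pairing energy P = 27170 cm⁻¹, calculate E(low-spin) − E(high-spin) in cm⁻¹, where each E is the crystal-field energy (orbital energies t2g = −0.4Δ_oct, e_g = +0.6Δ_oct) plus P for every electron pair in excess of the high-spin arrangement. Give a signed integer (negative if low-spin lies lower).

13420

Group 6 minus oxidation state +2 gives a d⁴ configuration for Cr²⁺.
High-spin d⁴ fills as t2g^3 e_g^1 with CFSE 3(−0.4) + 1(+0.6) = -0.6Δ_oct = -8250 cm⁻¹.
For low-spin the configuration is t2g^4 e_g^0: orbital energy -1.6 × 13750 = -22000 cm⁻¹, and 1 additional pair relative to high-spin adds 27170 cm⁻¹, giving 5170 cm⁻¹.
Thus E(LS) − E(HS) = 13420 cm⁻¹.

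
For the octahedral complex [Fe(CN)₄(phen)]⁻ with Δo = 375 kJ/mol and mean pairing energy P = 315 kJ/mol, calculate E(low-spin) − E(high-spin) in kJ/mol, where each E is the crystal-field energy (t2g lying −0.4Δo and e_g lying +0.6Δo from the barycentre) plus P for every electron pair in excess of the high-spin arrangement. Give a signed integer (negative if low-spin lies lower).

Ligand charges: 4×(-1) from CN⁻ and 1×(+0) from phen sum to -4; with overall charge -1, Fe is +3.
Fe is in group 8, so Fe³⁺ is d⁵ (8 − 3 = 5).
High-spin d⁵ fills as t2g^3 e_g^2 with CFSE 3(−0.4) + 2(+0.6) = 0.0Δo = 0 kJ/mol.
Low-spin: t2g^5 e_g^0, orbital CFSE = -2.0Δo = -750 kJ/mol; plus 2 excess pairs × P = +630 kJ/mol; total -120 kJ/mol.
The difference is -120 − (0) = -120 kJ/mol, so low-spin lies lower.

-120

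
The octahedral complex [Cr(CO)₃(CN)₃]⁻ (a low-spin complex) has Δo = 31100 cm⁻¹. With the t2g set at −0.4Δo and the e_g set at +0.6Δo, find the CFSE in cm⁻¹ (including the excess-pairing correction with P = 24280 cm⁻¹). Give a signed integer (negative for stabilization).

Ligand charges: 3×(+0) from CO and 3×(-1) from CN⁻ sum to -3; with overall charge -1, Cr is +2.
Cr²⁺: group 6, so d-count = 6 − 2 = 4.
Configuration: t2g^4 e_g^0.
CFSE(orbital) = 4×(-0.4Δo) + 0×(0.6Δo) = -1.6Δo; with Δo = 31100 cm⁻¹ that is -49760 cm⁻¹.
Relative to high-spin t2g^3 e_g^1 (0 paired), the low-spin configuration has 1 additional pair, contributing +1 × 24280 = +24280 cm⁻¹.
Combining: -49760 + 24280 = -25480 cm⁻¹.

-25480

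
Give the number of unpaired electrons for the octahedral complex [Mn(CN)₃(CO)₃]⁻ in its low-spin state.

Ligand charges: 3×(-1) from CN⁻ and 3×(+0) from CO sum to -3; with overall charge -1, Mn is +2.
Mn is in group 7, so Mn²⁺ is d⁵ (7 − 2 = 5).
Configuration: t₂g⁵ eg⁰, giving 1 unpaired electron.

1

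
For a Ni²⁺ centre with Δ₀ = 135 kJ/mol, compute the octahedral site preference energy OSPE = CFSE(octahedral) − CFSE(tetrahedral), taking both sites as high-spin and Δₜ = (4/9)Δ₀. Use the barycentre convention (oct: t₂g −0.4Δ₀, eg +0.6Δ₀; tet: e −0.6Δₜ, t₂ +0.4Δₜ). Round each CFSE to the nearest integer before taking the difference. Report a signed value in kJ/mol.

-114

Ni is in group 10, so Ni²⁺ is d⁸ (10 − 2 = 8).
In an octahedral site d⁸ (HS) is t2g^6 e_g^2, giving CFSE(oct) = -1.2Δ₀ = -162 kJ/mol.
In a tetrahedral site the filling is e^4 t2^4: CFSE(tet) = -0.8Δₜ = -0.8 × (4/9)(135) = -48 kJ/mol.
Subtracting, OSPE = -162 − (-48) = -114 kJ/mol.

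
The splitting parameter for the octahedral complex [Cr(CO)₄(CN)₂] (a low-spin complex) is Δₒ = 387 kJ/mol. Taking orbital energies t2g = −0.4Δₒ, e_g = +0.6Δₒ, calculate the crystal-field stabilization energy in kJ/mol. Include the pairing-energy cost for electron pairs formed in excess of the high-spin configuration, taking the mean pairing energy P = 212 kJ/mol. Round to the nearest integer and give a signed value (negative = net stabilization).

Ligand charges: 4×(+0) from CO and 2×(-1) from CN⁻ sum to -2; with overall charge +0, Cr is +2.
Cr is in group 6, so Cr²⁺ is d⁴ (6 − 2 = 4).
Electron filling gives t2g^4 e_g^0.
Orbital CFSE = 4(-0.4) + 0(0.6) = -1.6Δₒ = -1.6 × 387 = -619 kJ/mol.
Relative to high-spin t2g^3 e_g^1 (0 paired), the low-spin configuration has 1 additional pair, contributing +1 × 212 = +212 kJ/mol.
Net CFSE = -619 + 212 = -407 kJ/mol.

-407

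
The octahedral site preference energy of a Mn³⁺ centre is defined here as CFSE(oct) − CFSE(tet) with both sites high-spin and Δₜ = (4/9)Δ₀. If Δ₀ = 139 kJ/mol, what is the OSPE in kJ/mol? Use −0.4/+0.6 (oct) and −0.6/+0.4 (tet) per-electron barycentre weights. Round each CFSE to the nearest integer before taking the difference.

-58

Mn is in group 7, so Mn³⁺ is d⁴ (7 − 3 = 4).
Octahedral (high-spin): t2g^3 e_g^1, CFSE = 3(−0.4) + 1(+0.6) = -0.6Δ₀ = -0.6 × 139 = -83 kJ/mol.
In a tetrahedral site the filling is e^2 t2^2: CFSE(tet) = -0.4Δₜ = -0.4 × (4/9)(139) = -25 kJ/mol.
OSPE = CFSE(oct) − CFSE(tet) = -83 − (-25) = -58 kJ/mol.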